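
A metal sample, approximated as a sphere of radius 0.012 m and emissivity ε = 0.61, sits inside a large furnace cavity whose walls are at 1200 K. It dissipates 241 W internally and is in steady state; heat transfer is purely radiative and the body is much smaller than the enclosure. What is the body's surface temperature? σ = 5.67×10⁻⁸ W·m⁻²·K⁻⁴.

For a small grey body in a large enclosure, net radiated power = εσA(T⁴ − T_w⁴).
Steady state: P = εσA(T⁴ − T_w⁴) with A = 4πr² = 0.001810 m².
T⁴ = P/(εσA) + T_w⁴ = 241/(0.61·5.67×10⁻⁸·0.001810) + (1200)⁴
    = 3.851×10¹² + 2.074×10¹² = 5.924×10¹² K⁴.

T ≈ 1560 K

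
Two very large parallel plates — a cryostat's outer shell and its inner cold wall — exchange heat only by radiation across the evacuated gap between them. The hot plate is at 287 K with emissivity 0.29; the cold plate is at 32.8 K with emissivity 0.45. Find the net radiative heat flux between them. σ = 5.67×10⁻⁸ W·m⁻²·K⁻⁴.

q ≈ 82.4 W/m²

For two infinite grey parallel plates, q = σ(T₁⁴ − T₂⁴)/(1/ε₁ + 1/ε₂ − 1).
T₁⁴ − T₂⁴ = 6.785×10⁹ − 1.157×10⁶ = 6.783×10⁹ K⁴.
1/ε₁ + 1/ε₂ − 1 = 3.448 + 2.222 − 1 = 4.670.
q = 5.67×10⁻⁸ × 6.783×10⁹ / 4.670.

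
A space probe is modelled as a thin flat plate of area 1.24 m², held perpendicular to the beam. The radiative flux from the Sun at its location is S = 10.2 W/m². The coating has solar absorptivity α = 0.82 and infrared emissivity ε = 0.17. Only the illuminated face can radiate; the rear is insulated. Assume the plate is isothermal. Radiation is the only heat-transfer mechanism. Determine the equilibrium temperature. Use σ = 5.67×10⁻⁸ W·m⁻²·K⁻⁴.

T ≈ 172 K

At equilibrium, absorbed power = emitted power.
Absorbing cross-section = A = 1.240 m²; emitting surface = A = 1.240 m² (ratio 1).
αS·A_cross = εσ·A_surf·T⁴  ⇒  T⁴ = αS/(ε·1σ).
T⁴ = 0.820·10.2/(0.17·1·5.67×10⁻⁸) = 8.677×10⁸ K⁴.
T = (8.677×10⁸)^(1/4).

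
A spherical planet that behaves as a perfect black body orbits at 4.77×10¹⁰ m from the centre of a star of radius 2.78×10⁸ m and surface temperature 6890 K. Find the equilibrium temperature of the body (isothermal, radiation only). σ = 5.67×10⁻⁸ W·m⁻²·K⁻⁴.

T ≈ 372 K

The star's surface emits σT_*⁴; at distance d the flux is S = σT_*⁴(R_*/d)².
S = 5.67×10⁻⁸·(6890)⁴·(2.78×10⁸/4.77×10¹⁰)² = 4340 W/m².
For an isothermal sphere T⁴ = (1−a)S/(4σ) = 1.914×10¹⁰ K⁴.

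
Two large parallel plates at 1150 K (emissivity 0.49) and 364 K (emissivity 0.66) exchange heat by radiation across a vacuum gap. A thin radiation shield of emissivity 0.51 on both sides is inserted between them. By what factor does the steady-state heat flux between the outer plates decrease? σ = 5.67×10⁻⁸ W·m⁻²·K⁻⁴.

factor ≈ 2.14

Without shield: q₀ = σΔ(T⁴)/(1/ε₁+1/ε₂−1) with denominator 2.556.
With shield the two gaps are in series; the resistances add: (1/ε₁+1/ε_s−1)+(1/ε_s+1/ε₂−1) = 3.002+2.476 = 5.478.
Heat-flux ratio q₀/q = 5.478/2.556.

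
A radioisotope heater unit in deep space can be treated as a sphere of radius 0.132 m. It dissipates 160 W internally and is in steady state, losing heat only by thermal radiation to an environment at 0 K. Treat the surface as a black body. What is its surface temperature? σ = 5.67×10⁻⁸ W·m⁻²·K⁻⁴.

T ≈ 337 K

Steady state: internal power = radiated power, P = εσA T⁴.
Radiating area A = 4πr² = 0.2190 m².
T⁴ = P/(εσA) = 160/(1.0·5.67×10⁻⁸·0.2190) = 1.289×10¹⁰ K⁴.
T = (1.289×10¹⁰)^(1/4).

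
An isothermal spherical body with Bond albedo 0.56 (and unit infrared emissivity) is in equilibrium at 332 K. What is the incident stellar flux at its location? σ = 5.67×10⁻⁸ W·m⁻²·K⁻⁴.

S ≈ 6260 W/m²

(1−a)S·πr² = σ·4πr²·T⁴ ⇒ S = 4σT⁴/(1−a).
S = 4·5.67×10⁻⁸·1.215×10¹⁰/0.440.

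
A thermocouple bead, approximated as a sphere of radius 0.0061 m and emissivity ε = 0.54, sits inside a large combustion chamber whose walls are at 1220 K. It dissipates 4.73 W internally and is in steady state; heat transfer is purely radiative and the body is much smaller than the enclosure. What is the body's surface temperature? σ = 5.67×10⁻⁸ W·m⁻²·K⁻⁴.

T ≈ 1260 K

For a small grey body in a large enclosure, net radiated power = εσA(T⁴ − T_w⁴).
Steady state: P = εσA(T⁴ − T_w⁴) with A = 4πr² = 4.676×10⁻⁴ m².
T⁴ = P/(εσA) + T_w⁴ = 4.73/(0.54·5.67×10⁻⁸·4.676×10⁻⁴) + (1220)⁴
    = 3.304×10¹¹ + 2.215×10¹² = 2.546×10¹² K⁴.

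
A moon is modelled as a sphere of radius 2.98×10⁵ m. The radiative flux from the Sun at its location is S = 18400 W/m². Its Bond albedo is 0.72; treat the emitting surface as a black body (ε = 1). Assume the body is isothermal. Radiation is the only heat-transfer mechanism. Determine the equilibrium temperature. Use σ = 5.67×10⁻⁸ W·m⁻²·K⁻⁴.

At equilibrium, absorbed power = emitted power.
Absorbing cross-section = πr² = 2.790×10¹¹ m²; emitting surface = 4πr² = 1.116×10¹² m² (ratio 4).
(1−a)S·A_cross = εσ·A_surf·T⁴  ⇒  T⁴ = (1−a)S/(4σ).
T⁴ = 0.280·18400/(4·5.67×10⁻⁸) = 2.272×10¹⁰ K⁴.
T = (2.272×10¹⁰)^(1/4).

T ≈ 388 K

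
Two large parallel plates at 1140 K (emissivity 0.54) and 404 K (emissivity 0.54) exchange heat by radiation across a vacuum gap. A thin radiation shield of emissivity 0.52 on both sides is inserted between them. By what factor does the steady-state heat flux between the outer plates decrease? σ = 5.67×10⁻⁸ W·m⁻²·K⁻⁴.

factor ≈ 2.05

Without shield: q₀ = σΔ(T⁴)/(1/ε₁+1/ε₂−1) with denominator 2.704.
With shield the two gaps are in series; the resistances add: (1/ε₁+1/ε_s−1)+(1/ε_s+1/ε₂−1) = 2.775+2.775 = 5.550.
Heat-flux ratio q₀/q = 5.550/2.704.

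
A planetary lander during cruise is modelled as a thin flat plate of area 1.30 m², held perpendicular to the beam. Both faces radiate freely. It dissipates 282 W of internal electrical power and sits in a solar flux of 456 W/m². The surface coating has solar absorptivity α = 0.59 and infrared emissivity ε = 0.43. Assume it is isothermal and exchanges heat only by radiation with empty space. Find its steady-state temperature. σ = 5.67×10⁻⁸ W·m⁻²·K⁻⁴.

At steady state, absorbed solar power + internal power = radiated power.
Absorbed: α·S·A_cross = 0.59·456·1.300 = 349.8 W (cross-section A).
Total input = 349.8 + 282 = 631.8 W.
Radiated: εσ·A_surf·T⁴ with A_surf = 2A = 2.600 m².
T⁴ = 631.8/(0.43·5.67×10⁻⁸·2.600) = 9.966×10⁹ K⁴.

T ≈ 316 K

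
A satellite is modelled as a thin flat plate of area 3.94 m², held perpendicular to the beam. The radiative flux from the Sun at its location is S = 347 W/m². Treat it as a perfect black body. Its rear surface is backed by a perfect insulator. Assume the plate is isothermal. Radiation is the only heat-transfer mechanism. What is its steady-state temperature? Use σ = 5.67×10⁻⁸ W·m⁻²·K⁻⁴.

T ≈ 280 K

At equilibrium, absorbed power = emitted power.
Absorbing cross-section = A = 3.940 m²; emitting surface = A = 3.940 m² (ratio 1).
S·A_cross = εσ·A_surf·T⁴  ⇒  T⁴ = S/(1σ).
T⁴ = 1.00·347/(1·5.67×10⁻⁸) = 6.120×10⁹ K⁴.
T = (6.120×10⁹)^(1/4).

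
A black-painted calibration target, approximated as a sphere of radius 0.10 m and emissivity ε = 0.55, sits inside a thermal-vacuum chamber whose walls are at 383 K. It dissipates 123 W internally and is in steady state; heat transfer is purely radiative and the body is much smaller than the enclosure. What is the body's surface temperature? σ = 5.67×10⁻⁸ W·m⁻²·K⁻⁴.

T ≈ 480 K

For a small grey body in a large enclosure, net radiated power = εσA(T⁴ − T_w⁴).
Steady state: P = εσA(T⁴ − T_w⁴) with A = 4πr² = 0.1257 m².
T⁴ = P/(εσA) + T_w⁴ = 123/(0.55·5.67×10⁻⁸·0.1257) + (383)⁴
    = 3.139×10¹⁰ + 2.152×10¹⁰ = 5.290×10¹⁰ K⁴.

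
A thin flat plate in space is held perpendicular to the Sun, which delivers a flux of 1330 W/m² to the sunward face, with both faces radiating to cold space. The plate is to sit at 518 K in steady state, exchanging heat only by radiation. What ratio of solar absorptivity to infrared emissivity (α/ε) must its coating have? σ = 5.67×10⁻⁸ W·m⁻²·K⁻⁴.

Balance: αS·A = εσ·2A·T⁴ ⇒ α/ε = 2σT⁴/S.
α/ε = 2·5.67×10⁻⁸·(518)⁴/1330 = 2·5.67×10⁻⁸·7.200×10¹⁰/1330.

α/ε ≈ 6.14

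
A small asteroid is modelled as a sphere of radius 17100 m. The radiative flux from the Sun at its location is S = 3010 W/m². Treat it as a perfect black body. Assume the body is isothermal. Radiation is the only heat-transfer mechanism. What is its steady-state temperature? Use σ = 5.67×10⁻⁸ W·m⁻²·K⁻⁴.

T ≈ 339 K

At equilibrium, absorbed power = emitted power.
Absorbing cross-section = πr² = 9.186×10⁸ m²; emitting surface = 4πr² = 3.675×10⁹ m² (ratio 4).
S·A_cross = εσ·A_surf·T⁴  ⇒  T⁴ = S/(4σ).
T⁴ = 1.00·3010/(4·5.67×10⁻⁸) = 1.327×10¹⁰ K⁴.
T = (1.327×10¹⁰)^(1/4).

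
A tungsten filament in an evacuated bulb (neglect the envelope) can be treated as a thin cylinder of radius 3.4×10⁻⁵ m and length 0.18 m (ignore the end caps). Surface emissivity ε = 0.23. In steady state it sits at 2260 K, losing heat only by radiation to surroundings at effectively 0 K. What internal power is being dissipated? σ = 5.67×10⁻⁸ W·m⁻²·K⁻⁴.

Steady state: P = εσA T⁴.
A = 2πrL = 3.845×10⁻⁵ m²; T⁴ = (2260)⁴ = 2.609×10¹³ K⁴.
P = 0.23 × 5.67×10⁻⁸ × 3.845×10⁻⁵ × 2.609×10¹³.

P ≈ 13.1 W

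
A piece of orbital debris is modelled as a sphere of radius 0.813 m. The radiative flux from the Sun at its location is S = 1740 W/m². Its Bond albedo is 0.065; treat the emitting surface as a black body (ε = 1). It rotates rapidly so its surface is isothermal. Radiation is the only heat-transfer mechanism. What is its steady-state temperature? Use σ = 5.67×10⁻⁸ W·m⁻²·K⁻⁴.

T ≈ 291 K

At equilibrium, absorbed power = emitted power.
Absorbing cross-section = πr² = 2.076 m²; emitting surface = 4πr² = 8.306 m² (ratio 4).
(1−a)S·A_cross = εσ·A_surf·T⁴  ⇒  T⁴ = (1−a)S/(4σ).
T⁴ = 0.935·1740/(4·5.67×10⁻⁸) = 7.173×10⁹ K⁴.
T = (7.173×10⁹)^(1/4).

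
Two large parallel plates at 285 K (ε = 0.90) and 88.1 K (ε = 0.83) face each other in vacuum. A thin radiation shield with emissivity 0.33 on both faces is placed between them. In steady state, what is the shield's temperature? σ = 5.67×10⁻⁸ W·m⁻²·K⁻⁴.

In steady state the net flux on the hot side equals that on the cold side.
σ(T₁⁴−T_s⁴)/D₁ = σ(T_s⁴−T₂⁴)/D₂, with D₁ = 1/ε₁+1/ε_s−1 = 3.141, D₂ = 1/ε_s+1/ε₂−1 = 3.235.
Solve for T_s⁴: T_s⁴ = (D₂·T₁⁴ + D₁·T₂⁴)/(D₁+D₂) = 3.377×10⁹ K⁴.

T_s ≈ 241 K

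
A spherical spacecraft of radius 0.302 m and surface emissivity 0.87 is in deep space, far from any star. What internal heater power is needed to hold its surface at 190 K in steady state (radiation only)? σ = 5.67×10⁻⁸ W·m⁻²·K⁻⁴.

P = εσ·4πr²·T⁴.
4πr² = 1.146 m²; T⁴ = 1.303×10⁹ K⁴.
P = 0.87·5.67×10⁻⁸·1.146·1.303×10⁹.

P ≈ 73.7 W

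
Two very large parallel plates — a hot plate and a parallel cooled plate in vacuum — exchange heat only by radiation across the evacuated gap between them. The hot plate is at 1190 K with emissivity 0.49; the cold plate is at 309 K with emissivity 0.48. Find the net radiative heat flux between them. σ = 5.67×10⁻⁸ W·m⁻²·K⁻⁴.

For two infinite grey parallel plates, q = σ(T₁⁴ − T₂⁴)/(1/ε₁ + 1/ε₂ − 1).
T₁⁴ − T₂⁴ = 2.005×10¹² − 9.117×10⁹ = 1.996×10¹² K⁴.
1/ε₁ + 1/ε₂ − 1 = 2.041 + 2.083 − 1 = 3.124.
q = 5.67×10⁻⁸ × 1.996×10¹² / 3.124.

q ≈ 36200 W/m²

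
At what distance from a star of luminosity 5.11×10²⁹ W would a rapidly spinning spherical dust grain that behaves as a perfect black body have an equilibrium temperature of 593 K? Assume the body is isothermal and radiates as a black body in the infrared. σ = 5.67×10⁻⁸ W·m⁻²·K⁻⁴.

d ≈ 1.20×10¹² m

For an isothermal black-emitting sphere, (1−a)S·πr² = σ·4πr²·T⁴ ⇒ S = 4σT⁴/(1−a).
S = 4·5.67×10⁻⁸·(593)⁴/1.00 = 28050 W/m².
Flux falls as S = L/(4πd²), so d = √(L/(4πS)) = √(5.11×10²⁹/(4π·28050)).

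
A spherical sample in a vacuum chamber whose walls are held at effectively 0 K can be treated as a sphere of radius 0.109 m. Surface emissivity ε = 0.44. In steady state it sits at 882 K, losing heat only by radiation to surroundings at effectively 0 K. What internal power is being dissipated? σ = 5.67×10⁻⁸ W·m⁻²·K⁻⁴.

P ≈ 2250 W

Steady state: P = εσA T⁴.
A = 4πr² = 0.1493 m²; T⁴ = (882)⁴ = 6.052×10¹¹ K⁴.
P = 0.44 × 5.67×10⁻⁸ × 0.1493 × 6.052×10¹¹.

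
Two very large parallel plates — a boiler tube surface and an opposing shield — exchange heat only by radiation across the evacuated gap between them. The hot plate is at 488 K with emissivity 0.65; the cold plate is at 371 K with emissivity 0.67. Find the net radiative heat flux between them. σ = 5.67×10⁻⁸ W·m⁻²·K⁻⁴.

q ≈ 1050 W/m²

For two infinite grey parallel plates, q = σ(T₁⁴ − T₂⁴)/(1/ε₁ + 1/ε₂ − 1).
T₁⁴ − T₂⁴ = 5.671×10¹⁰ − 1.895×10¹⁰ = 3.777×10¹⁰ K⁴.
1/ε₁ + 1/ε₂ − 1 = 1.538 + 1.493 − 1 = 2.031.
q = 5.67×10⁻⁸ × 3.777×10¹⁰ / 2.031.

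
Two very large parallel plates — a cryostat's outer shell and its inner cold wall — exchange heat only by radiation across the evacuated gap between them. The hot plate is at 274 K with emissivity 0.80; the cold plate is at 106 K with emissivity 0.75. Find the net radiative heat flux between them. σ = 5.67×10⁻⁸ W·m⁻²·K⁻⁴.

For two infinite grey parallel plates, q = σ(T₁⁴ − T₂⁴)/(1/ε₁ + 1/ε₂ − 1).
T₁⁴ − T₂⁴ = 5.636×10⁹ − 1.262×10⁸ = 5.510×10⁹ K⁴.
1/ε₁ + 1/ε₂ − 1 = 1.250 + 1.333 − 1 = 1.583.
q = 5.67×10⁻⁸ × 5.510×10⁹ / 1.583.

q ≈ 197 W/m²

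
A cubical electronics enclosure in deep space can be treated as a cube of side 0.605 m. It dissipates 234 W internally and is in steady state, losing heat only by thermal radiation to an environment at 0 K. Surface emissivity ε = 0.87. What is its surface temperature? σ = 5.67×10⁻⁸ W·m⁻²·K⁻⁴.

T ≈ 216 K

Steady state: internal power = radiated power, P = εσA T⁴.
Radiating area A = 6L² = 2.196 m².
T⁴ = P/(εσA) = 234/(0.87·5.67×10⁻⁸·2.196) = 2.160×10⁹ K⁴.
T = (2.160×10⁹)^(1/4).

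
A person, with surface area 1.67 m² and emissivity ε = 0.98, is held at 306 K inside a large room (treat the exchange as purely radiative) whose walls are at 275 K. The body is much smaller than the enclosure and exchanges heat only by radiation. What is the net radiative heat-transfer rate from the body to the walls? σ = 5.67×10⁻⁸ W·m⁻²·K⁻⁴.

For a small grey body in a large enclosure: P_net = εσA(T_body⁴ − T_wall⁴).
A = 1.67 m²; T_body⁴ − T_wall⁴ = 8.768×10⁹ − 5.719×10⁹ = 3.049×10⁹ K⁴.
|P_net| = 0.98·5.67×10⁻⁸·1.670·3.049×10⁹.

P_net ≈ 283 W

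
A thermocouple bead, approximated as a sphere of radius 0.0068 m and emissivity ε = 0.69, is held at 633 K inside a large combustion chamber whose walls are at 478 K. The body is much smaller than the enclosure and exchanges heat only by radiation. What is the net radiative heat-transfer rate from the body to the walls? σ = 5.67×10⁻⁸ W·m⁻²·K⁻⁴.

P_net ≈ 2.46 W

For a small grey body in a large enclosure: P_net = εσA(T_body⁴ − T_wall⁴).
A = 4πr² = 5.811×10⁻⁴ m²; T_body⁴ − T_wall⁴ = 1.606×10¹¹ − 5.220×10¹⁰ = 1.083×10¹¹ K⁴.
|P_net| = 0.69·5.67×10⁻⁸·5.811×10⁻⁴·1.083×10¹¹.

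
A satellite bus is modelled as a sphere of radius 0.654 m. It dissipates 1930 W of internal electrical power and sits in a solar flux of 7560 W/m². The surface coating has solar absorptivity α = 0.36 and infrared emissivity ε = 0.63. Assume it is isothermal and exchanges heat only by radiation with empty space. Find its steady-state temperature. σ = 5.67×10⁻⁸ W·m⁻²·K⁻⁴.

T ≈ 413 K

At steady state, absorbed solar power + internal power = radiated power.
Absorbed: α·S·A_cross = 0.36·7560·1.344 = 3657 W (cross-section πr²).
Total input = 3657 + 1930 = 5587 W.
Radiated: εσ·A_surf·T⁴ with A_surf = 4πr² = 5.375 m².
T⁴ = 5587/(0.63·5.67×10⁻⁸·5.375) = 2.910×10¹⁰ K⁴.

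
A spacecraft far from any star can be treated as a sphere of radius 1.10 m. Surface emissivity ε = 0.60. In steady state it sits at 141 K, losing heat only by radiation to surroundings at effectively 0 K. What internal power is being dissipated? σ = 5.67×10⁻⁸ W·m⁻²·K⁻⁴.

P ≈ 204 W

Steady state: P = εσA T⁴.
A = 4πr² = 15.21 m²; T⁴ = (141)⁴ = 3.953×10⁸ K⁴.
P = 0.60 × 5.67×10⁻⁸ × 15.21 × 3.953×10⁸.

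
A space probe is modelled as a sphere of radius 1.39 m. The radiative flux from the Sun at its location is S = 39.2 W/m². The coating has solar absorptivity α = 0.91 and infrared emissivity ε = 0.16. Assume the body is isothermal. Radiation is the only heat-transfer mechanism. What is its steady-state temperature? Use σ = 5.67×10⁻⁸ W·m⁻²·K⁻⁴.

T ≈ 177 K

At equilibrium, absorbed power = emitted power.
Absorbing cross-section = πr² = 6.070 m²; emitting surface = 4πr² = 24.28 m² (ratio 4).
αS·A_cross = εσ·A_surf·T⁴  ⇒  T⁴ = αS/(ε·4σ).
T⁴ = 0.910·39.2/(0.16·4·5.67×10⁻⁸) = 9.830×10⁸ K⁴.
T = (9.830×10⁸)^(1/4).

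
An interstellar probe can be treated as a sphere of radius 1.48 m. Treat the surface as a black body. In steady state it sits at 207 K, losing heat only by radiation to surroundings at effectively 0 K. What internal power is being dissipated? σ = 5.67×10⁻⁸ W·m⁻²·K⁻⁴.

P ≈ 2870 W

Steady state: P = εσA T⁴.
A = 4πr² = 27.53 m²; T⁴ = (207)⁴ = 1.836×10⁹ K⁴.
P = 1.0 × 5.67×10⁻⁸ × 27.53 × 1.836×10⁹.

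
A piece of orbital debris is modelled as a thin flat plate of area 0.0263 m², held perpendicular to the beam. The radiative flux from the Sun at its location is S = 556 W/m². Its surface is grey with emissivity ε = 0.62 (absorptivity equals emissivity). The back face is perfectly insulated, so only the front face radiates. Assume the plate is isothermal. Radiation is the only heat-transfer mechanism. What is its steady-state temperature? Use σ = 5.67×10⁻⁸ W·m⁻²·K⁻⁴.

T ≈ 315 K

At equilibrium, absorbed power = emitted power.
Absorbing cross-section = A = 0.02630 m²; emitting surface = A = 0.02630 m² (ratio 1).
εS·A_cross = εσ·A_surf·T⁴  ⇒  T⁴ = S/(1σ)   (ε cancels).
T⁴ = 556/(1·5.67×10⁻⁸) = 9.806×10⁹ K⁴.
T = (9.806×10⁹)^(1/4).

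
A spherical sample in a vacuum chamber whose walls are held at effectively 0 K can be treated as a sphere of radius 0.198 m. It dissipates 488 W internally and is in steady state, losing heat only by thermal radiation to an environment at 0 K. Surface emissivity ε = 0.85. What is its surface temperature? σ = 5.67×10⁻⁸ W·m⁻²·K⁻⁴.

Steady state: internal power = radiated power, P = εσA T⁴.
Radiating area A = 4πr² = 0.4927 m².
T⁴ = P/(εσA) = 488/(0.85·5.67×10⁻⁸·0.4927) = 2.055×10¹⁰ K⁴.
T = (2.055×10¹⁰)^(1/4).

T ≈ 379 K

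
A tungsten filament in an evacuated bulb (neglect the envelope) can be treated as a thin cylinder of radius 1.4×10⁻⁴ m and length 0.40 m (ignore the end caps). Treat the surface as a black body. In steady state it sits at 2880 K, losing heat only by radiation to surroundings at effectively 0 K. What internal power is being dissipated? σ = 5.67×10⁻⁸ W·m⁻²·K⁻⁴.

P ≈ 1370 W

Steady state: P = εσA T⁴.
A = 2πrL = 3.519×10⁻⁴ m²; T⁴ = (2880)⁴ = 6.880×10¹³ K⁴.
P = 1.0 × 5.67×10⁻⁸ × 3.519×10⁻⁴ × 6.880×10¹³.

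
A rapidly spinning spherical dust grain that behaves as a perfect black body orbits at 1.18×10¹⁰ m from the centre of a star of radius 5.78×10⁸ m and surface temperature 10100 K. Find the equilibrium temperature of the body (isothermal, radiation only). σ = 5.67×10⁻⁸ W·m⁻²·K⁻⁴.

T ≈ 1580 K

The star's surface emits σT_*⁴; at distance d the flux is S = σT_*⁴(R_*/d)².
S = 5.67×10⁻⁸·(10100)⁴·(5.78×10⁸/1.18×10¹⁰)² = 1.416×10⁶ W/m².
For an isothermal sphere T⁴ = (1−a)S/(4σ) = 6.242×10¹² K⁴.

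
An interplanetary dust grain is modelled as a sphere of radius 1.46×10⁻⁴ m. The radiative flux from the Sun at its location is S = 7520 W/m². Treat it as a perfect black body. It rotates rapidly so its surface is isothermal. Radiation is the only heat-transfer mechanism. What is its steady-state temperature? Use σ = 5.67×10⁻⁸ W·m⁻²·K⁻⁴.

T ≈ 427 K

At equilibrium, absorbed power = emitted power.
Absorbing cross-section = πr² = 6.697×10⁻⁸ m²; emitting surface = 4πr² = 2.679×10⁻⁷ m² (ratio 4).
S·A_cross = εσ·A_surf·T⁴  ⇒  T⁴ = S/(4σ).
T⁴ = 1.00·7520/(4·5.67×10⁻⁸) = 3.316×10¹⁰ K⁴.
T = (3.316×10¹⁰)^(1/4).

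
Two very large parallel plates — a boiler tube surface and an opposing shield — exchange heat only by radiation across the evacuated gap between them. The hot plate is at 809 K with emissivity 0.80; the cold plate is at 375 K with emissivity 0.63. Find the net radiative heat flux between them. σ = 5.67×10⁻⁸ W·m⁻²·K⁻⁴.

q ≈ 12600 W/m²

For two infinite grey parallel plates, q = σ(T₁⁴ − T₂⁴)/(1/ε₁ + 1/ε₂ − 1).
T₁⁴ − T₂⁴ = 4.283×10¹¹ − 1.978×10¹⁰ = 4.086×10¹¹ K⁴.
1/ε₁ + 1/ε₂ − 1 = 1.250 + 1.587 − 1 = 1.837.
q = 5.67×10⁻⁸ × 4.086×10¹¹ / 1.837.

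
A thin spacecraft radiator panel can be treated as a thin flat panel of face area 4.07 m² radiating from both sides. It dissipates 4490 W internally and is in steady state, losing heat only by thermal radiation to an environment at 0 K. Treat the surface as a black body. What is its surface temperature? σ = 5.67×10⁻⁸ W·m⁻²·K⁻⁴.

T ≈ 314 K

Steady state: internal power = radiated power, P = εσA T⁴.
Radiating area A = 2·4.07 = 8.140 m².
T⁴ = P/(εσA) = 4490/(1.0·5.67×10⁻⁸·8.140) = 9.728×10⁹ K⁴.
T = (9.728×10⁹)^(1/4).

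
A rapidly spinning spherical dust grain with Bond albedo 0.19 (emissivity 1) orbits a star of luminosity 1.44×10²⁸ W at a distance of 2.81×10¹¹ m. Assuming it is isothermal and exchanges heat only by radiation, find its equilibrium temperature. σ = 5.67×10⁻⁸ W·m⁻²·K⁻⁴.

T ≈ 477 K

First find the stellar flux at distance d: S = L/(4πd²) = 1.44×10²⁸/(4π·(2.81×10¹¹)²) = 14510 W/m².
For an isothermal sphere, absorbed (1−a)S·πr² = emitted σ·4πr²·T⁴, so T⁴ = (1−a)S/(4σ).
T⁴ = 0.810·14510/(4·5.67×10⁻⁸) = 5.183×10¹⁰ K⁴.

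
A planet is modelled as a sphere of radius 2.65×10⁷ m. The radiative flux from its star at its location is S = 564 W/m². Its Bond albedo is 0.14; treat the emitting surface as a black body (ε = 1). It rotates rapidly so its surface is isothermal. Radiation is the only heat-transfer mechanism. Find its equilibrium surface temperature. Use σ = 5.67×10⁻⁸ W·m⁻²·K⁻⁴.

At equilibrium, absorbed power = emitted power.
Absorbing cross-section = πr² = 2.206×10¹⁵ m²; emitting surface = 4πr² = 8.825×10¹⁵ m² (ratio 4).
(1−a)S·A_cross = εσ·A_surf·T⁴  ⇒  T⁴ = (1−a)S/(4σ).
T⁴ = 0.860·564/(4·5.67×10⁻⁸) = 2.139×10⁹ K⁴.
T = (2.139×10⁹)^(1/4).

T ≈ 215 K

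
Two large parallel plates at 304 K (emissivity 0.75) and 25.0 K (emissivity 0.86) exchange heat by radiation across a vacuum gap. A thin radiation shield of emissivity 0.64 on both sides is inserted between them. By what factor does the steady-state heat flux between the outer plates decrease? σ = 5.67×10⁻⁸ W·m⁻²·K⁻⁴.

factor ≈ 2.42

Without shield: q₀ = σΔ(T⁴)/(1/ε₁+1/ε₂−1) with denominator 1.496.
With shield the two gaps are in series; the resistances add: (1/ε₁+1/ε_s−1)+(1/ε_s+1/ε₂−1) = 1.896+1.725 = 3.621.
Heat-flux ratio q₀/q = 3.621/1.496.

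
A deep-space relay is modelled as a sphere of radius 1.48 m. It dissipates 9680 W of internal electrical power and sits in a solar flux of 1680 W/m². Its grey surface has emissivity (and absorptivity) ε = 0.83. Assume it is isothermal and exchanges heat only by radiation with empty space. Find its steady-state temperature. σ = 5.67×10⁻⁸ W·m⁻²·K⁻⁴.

At steady state, absorbed solar power + internal power = radiated power.
Absorbed: α·S·A_cross = 0.83·1680·6.881 = 9595 W (cross-section πr²).
Total input = 9595 + 9680 = 19280 W.
Radiated: εσ·A_surf·T⁴ with A_surf = 4πr² = 27.53 m².
T⁴ = 19280/(0.83·5.67×10⁻⁸·27.53) = 1.488×10¹⁰ K⁴.

T ≈ 349 K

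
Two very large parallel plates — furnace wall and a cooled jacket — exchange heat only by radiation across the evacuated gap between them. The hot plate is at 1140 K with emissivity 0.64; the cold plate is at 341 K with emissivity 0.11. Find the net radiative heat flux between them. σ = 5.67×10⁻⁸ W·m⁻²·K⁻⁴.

For two infinite grey parallel plates, q = σ(T₁⁴ − T₂⁴)/(1/ε₁ + 1/ε₂ − 1).
T₁⁴ − T₂⁴ = 1.689×10¹² − 1.352×10¹⁰ = 1.675×10¹² K⁴.
1/ε₁ + 1/ε₂ − 1 = 1.562 + 9.091 − 1 = 9.653.
q = 5.67×10⁻⁸ × 1.675×10¹² / 9.653.

q ≈ 9840 W/m²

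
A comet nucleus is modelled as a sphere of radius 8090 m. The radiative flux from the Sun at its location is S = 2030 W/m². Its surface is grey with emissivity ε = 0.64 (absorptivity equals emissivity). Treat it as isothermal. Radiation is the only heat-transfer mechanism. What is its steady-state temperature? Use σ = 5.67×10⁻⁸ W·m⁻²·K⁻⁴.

T ≈ 308 K

At equilibrium, absorbed power = emitted power.
Absorbing cross-section = πr² = 2.056×10⁸ m²; emitting surface = 4πr² = 8.224×10⁸ m² (ratio 4).
εS·A_cross = εσ·A_surf·T⁴  ⇒  T⁴ = S/(4σ)   (ε cancels).
T⁴ = 2030/(4·5.67×10⁻⁸) = 8.951×10⁹ K⁴.
T = (8.951×10⁹)^(1/4).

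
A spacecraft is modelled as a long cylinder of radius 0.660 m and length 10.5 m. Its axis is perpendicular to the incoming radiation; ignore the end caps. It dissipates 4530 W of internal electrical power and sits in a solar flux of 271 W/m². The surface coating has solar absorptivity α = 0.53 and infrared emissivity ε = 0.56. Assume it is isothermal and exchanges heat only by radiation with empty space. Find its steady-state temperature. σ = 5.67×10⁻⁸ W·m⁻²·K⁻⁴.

T ≈ 262 K

At steady state, absorbed solar power + internal power = radiated power.
Absorbed: α·S·A_cross = 0.53·271·13.86 = 1991 W (cross-section 2rL).
Total input = 1991 + 4530 = 6521 W.
Radiated: εσ·A_surf·T⁴ with A_surf = 2πrL = 43.54 m².
T⁴ = 6521/(0.56·5.67×10⁻⁸·43.54) = 4.716×10⁹ K⁴.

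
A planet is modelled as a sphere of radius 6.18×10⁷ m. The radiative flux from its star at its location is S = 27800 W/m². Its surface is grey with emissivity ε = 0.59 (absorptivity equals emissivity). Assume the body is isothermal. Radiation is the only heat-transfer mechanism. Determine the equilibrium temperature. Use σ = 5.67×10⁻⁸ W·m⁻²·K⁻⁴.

At equilibrium, absorbed power = emitted power.
Absorbing cross-section = πr² = 1.200×10¹⁶ m²; emitting surface = 4πr² = 4.799×10¹⁶ m² (ratio 4).
εS·A_cross = εσ·A_surf·T⁴  ⇒  T⁴ = S/(4σ)   (ε cancels).
T⁴ = 27800/(4·5.67×10⁻⁸) = 1.226×10¹¹ K⁴.
T = (1.226×10¹¹)^(1/4).

T ≈ 592 K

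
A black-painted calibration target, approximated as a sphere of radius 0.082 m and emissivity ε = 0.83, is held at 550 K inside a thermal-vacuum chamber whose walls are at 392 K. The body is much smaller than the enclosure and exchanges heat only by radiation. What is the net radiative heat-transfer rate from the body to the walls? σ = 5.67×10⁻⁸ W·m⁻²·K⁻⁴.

For a small grey body in a large enclosure: P_net = εσA(T_body⁴ − T_wall⁴).
A = 4πr² = 0.08450 m²; T_body⁴ − T_wall⁴ = 9.151×10¹⁰ − 2.361×10¹⁰ = 6.789×10¹⁰ K⁴.
|P_net| = 0.83·5.67×10⁻⁸·0.08450·6.789×10¹⁰.

P_net ≈ 270 W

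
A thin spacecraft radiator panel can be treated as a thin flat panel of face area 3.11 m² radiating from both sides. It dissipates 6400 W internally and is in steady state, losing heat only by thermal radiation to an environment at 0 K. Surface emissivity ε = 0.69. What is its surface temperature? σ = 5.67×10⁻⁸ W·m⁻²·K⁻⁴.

Steady state: internal power = radiated power, P = εσA T⁴.
Radiating area A = 2·3.11 = 6.220 m².
T⁴ = P/(εσA) = 6400/(0.69·5.67×10⁻⁸·6.220) = 2.630×10¹⁰ K⁴.
T = (2.630×10¹⁰)^(1/4).

T ≈ 403 K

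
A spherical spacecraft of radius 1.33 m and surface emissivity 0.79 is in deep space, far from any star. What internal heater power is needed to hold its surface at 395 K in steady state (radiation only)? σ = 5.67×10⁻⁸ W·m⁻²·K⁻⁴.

P = εσ·4πr²·T⁴.
4πr² = 22.23 m²; T⁴ = 2.434×10¹⁰ K⁴.
P = 0.79·5.67×10⁻⁸·22.23·2.434×10¹⁰.

P ≈ 24200 W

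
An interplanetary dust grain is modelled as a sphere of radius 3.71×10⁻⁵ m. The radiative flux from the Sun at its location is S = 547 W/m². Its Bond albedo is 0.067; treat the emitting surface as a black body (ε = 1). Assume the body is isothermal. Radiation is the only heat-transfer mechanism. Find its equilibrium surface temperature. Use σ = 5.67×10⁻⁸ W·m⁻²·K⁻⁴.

T ≈ 218 K

At equilibrium, absorbed power = emitted power.
Absorbing cross-section = πr² = 4.324×10⁻⁹ m²; emitting surface = 4πr² = 1.730×10⁻⁸ m² (ratio 4).
(1−a)S·A_cross = εσ·A_surf·T⁴  ⇒  T⁴ = (1−a)S/(4σ).
T⁴ = 0.933·547/(4·5.67×10⁻⁸) = 2.250×10⁹ K⁴.
T = (2.250×10⁹)^(1/4).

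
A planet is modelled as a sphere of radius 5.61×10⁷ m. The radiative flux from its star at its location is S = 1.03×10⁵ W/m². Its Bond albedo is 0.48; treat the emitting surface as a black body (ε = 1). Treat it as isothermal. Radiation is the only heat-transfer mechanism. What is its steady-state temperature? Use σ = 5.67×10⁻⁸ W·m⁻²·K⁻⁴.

T ≈ 697 K

At equilibrium, absorbed power = emitted power.
Absorbing cross-section = πr² = 9.887×10¹⁵ m²; emitting surface = 4πr² = 3.955×10¹⁶ m² (ratio 4).
(1−a)S·A_cross = εσ·A_surf·T⁴  ⇒  T⁴ = (1−a)S/(4σ).
T⁴ = 0.520·1.03×10⁵/(4·5.67×10⁻⁸) = 2.362×10¹¹ K⁴.
T = (2.362×10¹¹)^(1/4).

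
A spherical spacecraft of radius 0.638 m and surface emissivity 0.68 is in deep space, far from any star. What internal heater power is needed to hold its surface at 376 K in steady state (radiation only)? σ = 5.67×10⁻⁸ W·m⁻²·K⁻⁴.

P ≈ 3940 W

P = εσ·4πr²·T⁴.
4πr² = 5.115 m²; T⁴ = 1.999×10¹⁰ K⁴.
P = 0.68·5.67×10⁻⁸·5.115·1.999×10¹⁰.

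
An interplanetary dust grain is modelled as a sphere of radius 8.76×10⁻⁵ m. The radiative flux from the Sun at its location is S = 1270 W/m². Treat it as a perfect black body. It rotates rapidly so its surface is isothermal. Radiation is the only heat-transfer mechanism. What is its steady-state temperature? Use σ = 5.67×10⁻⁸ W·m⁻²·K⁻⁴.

At equilibrium, absorbed power = emitted power.
Absorbing cross-section = πr² = 2.411×10⁻⁸ m²; emitting surface = 4πr² = 9.643×10⁻⁸ m² (ratio 4).
S·A_cross = εσ·A_surf·T⁴  ⇒  T⁴ = S/(4σ).
T⁴ = 1.00·1270/(4·5.67×10⁻⁸) = 5.600×10⁹ K⁴.
T = (5.600×10⁹)^(1/4).

T ≈ 274 K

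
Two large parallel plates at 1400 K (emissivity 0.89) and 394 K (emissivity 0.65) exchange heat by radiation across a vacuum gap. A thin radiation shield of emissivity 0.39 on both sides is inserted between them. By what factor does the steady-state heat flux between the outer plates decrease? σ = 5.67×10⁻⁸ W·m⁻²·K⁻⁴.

Without shield: q₀ = σΔ(T⁴)/(1/ε₁+1/ε₂−1) with denominator 1.662.
With shield the two gaps are in series; the resistances add: (1/ε₁+1/ε_s−1)+(1/ε_s+1/ε₂−1) = 2.688+3.103 = 5.790.
Heat-flux ratio q₀/q = 5.790/1.662.

factor ≈ 3.48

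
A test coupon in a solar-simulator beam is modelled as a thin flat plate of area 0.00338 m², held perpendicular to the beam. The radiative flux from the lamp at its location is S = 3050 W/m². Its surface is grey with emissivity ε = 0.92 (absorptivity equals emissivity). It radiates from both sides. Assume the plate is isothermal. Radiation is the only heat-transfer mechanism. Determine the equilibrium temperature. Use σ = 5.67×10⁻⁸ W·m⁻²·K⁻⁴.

At equilibrium, absorbed power = emitted power.
Absorbing cross-section = A = 0.003380 m²; emitting surface = 2A = 0.006760 m² (ratio 2).
εS·A_cross = εσ·A_surf·T⁴  ⇒  T⁴ = S/(2σ)   (ε cancels).
T⁴ = 3050/(2·5.67×10⁻⁸) = 2.690×10¹⁰ K⁴.
T = (2.690×10¹⁰)^(1/4).

T ≈ 405 K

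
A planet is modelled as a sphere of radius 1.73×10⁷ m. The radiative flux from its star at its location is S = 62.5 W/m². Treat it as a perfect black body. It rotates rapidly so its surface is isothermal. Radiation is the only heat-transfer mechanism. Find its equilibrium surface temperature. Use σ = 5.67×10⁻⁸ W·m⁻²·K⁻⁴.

T ≈ 129 K

At equilibrium, absorbed power = emitted power.
Absorbing cross-section = πr² = 9.402×10¹⁴ m²; emitting surface = 4πr² = 3.761×10¹⁵ m² (ratio 4).
S·A_cross = εσ·A_surf·T⁴  ⇒  T⁴ = S/(4σ).
T⁴ = 1.00·62.5/(4·5.67×10⁻⁸) = 2.756×10⁸ K⁴.
T = (2.756×10⁸)^(1/4).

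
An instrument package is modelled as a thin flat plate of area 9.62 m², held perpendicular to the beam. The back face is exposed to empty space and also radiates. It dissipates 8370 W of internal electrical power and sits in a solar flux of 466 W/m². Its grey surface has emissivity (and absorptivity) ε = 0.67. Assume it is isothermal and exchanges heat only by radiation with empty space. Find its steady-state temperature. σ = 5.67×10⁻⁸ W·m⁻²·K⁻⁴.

At steady state, absorbed solar power + internal power = radiated power.
Absorbed: α·S·A_cross = 0.67·466·9.620 = 3004 W (cross-section A).
Total input = 3004 + 8370 = 11370 W.
Radiated: εσ·A_surf·T⁴ with A_surf = 2A = 19.24 m².
T⁴ = 11370/(0.67·5.67×10⁻⁸·19.24) = 1.556×10¹⁰ K⁴.

T ≈ 353 K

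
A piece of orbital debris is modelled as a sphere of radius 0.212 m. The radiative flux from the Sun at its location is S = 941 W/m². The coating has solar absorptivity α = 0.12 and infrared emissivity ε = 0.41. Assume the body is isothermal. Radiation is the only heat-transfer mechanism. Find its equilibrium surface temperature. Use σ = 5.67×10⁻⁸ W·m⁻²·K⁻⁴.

At equilibrium, absorbed power = emitted power.
Absorbing cross-section = πr² = 0.1412 m²; emitting surface = 4πr² = 0.5648 m² (ratio 4).
αS·A_cross = εσ·A_surf·T⁴  ⇒  T⁴ = αS/(ε·4σ).
T⁴ = 0.120·941/(0.41·4·5.67×10⁻⁸) = 1.214×10⁹ K⁴.
T = (1.214×10⁹)^(1/4).

T ≈ 187 K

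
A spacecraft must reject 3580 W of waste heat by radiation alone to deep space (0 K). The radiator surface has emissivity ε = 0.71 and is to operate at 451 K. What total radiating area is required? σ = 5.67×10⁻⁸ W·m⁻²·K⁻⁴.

A ≈ 2.15 m²

P = εσA T⁴ ⇒ A = P/(εσT⁴).
T⁴ = 4.137×10¹⁰ K⁴.
A = 3580/(0.71 × 5.67×10⁻⁸ × 4.137×10¹⁰).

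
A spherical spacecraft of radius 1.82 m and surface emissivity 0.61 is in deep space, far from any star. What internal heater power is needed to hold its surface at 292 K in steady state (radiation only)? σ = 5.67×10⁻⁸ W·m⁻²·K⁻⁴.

P ≈ 10500 W

P = εσ·4πr²·T⁴.
4πr² = 41.62 m²; T⁴ = 7.270×10⁹ K⁴.
P = 0.61·5.67×10⁻⁸·41.62·7.270×10⁹.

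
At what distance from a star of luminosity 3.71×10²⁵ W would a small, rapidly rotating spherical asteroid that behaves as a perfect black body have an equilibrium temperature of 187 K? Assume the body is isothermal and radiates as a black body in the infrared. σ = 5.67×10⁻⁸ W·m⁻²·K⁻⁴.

For an isothermal black-emitting sphere, (1−a)S·πr² = σ·4πr²·T⁴ ⇒ S = 4σT⁴/(1−a).
S = 4·5.67×10⁻⁸·(187)⁴/1.00 = 277.3 W/m².
Flux falls as S = L/(4πd²), so d = √(L/(4πS)) = √(3.71×10²⁵/(4π·277.3)).

d ≈ 1.03×10¹¹ m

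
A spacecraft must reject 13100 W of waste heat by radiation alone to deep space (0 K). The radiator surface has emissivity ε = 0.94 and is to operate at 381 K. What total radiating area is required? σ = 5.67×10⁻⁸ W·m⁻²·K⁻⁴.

P = εσA T⁴ ⇒ A = P/(εσT⁴).
T⁴ = 2.107×10¹⁰ K⁴.
A = 13100/(0.94 × 5.67×10⁻⁸ × 2.107×10¹⁰).

A ≈ 11.7 m²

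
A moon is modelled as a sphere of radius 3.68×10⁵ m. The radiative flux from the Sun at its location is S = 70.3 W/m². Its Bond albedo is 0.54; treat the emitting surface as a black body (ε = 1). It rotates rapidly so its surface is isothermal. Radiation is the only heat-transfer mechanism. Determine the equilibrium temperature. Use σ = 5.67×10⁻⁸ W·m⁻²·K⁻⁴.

T ≈ 109 K

At equilibrium, absorbed power = emitted power.
Absorbing cross-section = πr² = 4.254×10¹¹ m²; emitting surface = 4πr² = 1.702×10¹² m² (ratio 4).
(1−a)S·A_cross = εσ·A_surf·T⁴  ⇒  T⁴ = (1−a)S/(4σ).
T⁴ = 0.460·70.3/(4·5.67×10⁻⁸) = 1.426×10⁸ K⁴.
T = (1.426×10⁸)^(1/4).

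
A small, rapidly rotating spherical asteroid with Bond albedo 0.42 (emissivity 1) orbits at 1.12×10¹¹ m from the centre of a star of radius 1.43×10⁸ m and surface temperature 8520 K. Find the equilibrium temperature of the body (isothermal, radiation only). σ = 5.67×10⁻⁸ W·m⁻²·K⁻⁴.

The star's surface emits σT_*⁴; at distance d the flux is S = σT_*⁴(R_*/d)².
S = 5.67×10⁻⁸·(8520)⁴·(1.43×10⁸/1.12×10¹¹)² = 487.1 W/m².
For an isothermal sphere T⁴ = (1−a)S/(4σ) = 1.246×10⁹ K⁴.

T ≈ 188 K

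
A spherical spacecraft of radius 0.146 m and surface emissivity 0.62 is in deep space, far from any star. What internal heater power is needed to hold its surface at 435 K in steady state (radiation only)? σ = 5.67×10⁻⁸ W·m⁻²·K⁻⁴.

P = εσ·4πr²·T⁴.
4πr² = 0.2679 m²; T⁴ = 3.581×10¹⁰ K⁴.
P = 0.62·5.67×10⁻⁸·0.2679·3.581×10¹⁰.

P ≈ 337 W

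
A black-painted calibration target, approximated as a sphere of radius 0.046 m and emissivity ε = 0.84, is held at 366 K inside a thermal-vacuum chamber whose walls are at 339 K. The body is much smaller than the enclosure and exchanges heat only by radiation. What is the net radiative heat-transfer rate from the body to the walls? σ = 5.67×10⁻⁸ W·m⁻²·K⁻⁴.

For a small grey body in a large enclosure: P_net = εσA(T_body⁴ − T_wall⁴).
A = 4πr² = 0.02659 m²; T_body⁴ − T_wall⁴ = 1.794×10¹⁰ − 1.321×10¹⁰ = 4.737×10⁹ K⁴.
|P_net| = 0.84·5.67×10⁻⁸·0.02659·4.737×10⁹.

P_net ≈ 6.00 W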